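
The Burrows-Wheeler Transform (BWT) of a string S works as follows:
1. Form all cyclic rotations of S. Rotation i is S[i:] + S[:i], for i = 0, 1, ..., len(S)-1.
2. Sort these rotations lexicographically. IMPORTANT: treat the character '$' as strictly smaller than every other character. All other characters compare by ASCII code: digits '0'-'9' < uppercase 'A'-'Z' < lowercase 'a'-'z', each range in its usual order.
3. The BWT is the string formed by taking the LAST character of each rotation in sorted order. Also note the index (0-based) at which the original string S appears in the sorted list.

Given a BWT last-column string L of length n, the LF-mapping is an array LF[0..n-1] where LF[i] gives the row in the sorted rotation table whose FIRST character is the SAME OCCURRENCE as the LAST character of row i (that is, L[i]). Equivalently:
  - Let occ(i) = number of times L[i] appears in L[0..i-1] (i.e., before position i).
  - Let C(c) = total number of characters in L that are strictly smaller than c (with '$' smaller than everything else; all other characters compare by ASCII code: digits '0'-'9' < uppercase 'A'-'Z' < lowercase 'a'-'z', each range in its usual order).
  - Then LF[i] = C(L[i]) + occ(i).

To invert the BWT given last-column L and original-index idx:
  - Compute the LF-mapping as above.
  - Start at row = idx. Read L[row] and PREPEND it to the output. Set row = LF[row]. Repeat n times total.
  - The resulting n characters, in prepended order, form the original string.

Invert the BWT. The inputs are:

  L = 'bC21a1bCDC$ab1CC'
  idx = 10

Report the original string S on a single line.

Answer: DCbCCCbaa21C11b$

Derivation:
LF mapping: 13 5 4 1 11 2 14 6 10 7 0 12 15 3 8 9
Walk LF starting at row 10, prepending L[row]:
  step 1: row=10, L[10]='$', prepend. Next row=LF[10]=0
  step 2: row=0, L[0]='b', prepend. Next row=LF[0]=13
  step 3: row=13, L[13]='1', prepend. Next row=LF[13]=3
  step 4: row=3, L[3]='1', prepend. Next row=LF[3]=1
  step 5: row=1, L[1]='C', prepend. Next row=LF[1]=5
  step 6: row=5, L[5]='1', prepend. Next row=LF[5]=2
  step 7: row=2, L[2]='2', prepend. Next row=LF[2]=4
  step 8: row=4, L[4]='a', prepend. Next row=LF[4]=11
  step 9: row=11, L[11]='a', prepend. Next row=LF[11]=12
  step 10: row=12, L[12]='b', prepend. Next row=LF[12]=15
  step 11: row=15, L[15]='C', prepend. Next row=LF[15]=9
  step 12: row=9, L[9]='C', prepend. Next row=LF[9]=7
  step 13: row=7, L[7]='C', prepend. Next row=LF[7]=6
  step 14: row=6, L[6]='b', prepend. Next row=LF[6]=14
  step 15: row=14, L[14]='C', prepend. Next row=LF[14]=8
  step 16: row=8, L[8]='D', prepend. Next row=LF[8]=10
Reversed output: DCbCCCbaa21C11b$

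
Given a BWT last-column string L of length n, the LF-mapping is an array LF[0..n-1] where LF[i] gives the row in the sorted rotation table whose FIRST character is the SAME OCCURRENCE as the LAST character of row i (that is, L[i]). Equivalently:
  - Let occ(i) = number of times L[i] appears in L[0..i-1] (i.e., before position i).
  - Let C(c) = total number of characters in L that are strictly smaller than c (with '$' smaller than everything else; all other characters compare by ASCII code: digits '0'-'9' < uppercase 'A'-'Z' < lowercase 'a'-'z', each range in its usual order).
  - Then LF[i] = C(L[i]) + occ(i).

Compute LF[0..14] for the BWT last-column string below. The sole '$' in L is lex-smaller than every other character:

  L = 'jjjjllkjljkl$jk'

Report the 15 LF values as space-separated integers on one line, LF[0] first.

Answer: 1 2 3 4 11 12 8 5 13 6 9 14 0 7 10

Derivation:
Char counts: '$':1, 'j':7, 'k':3, 'l':4
C (first-col start): C('$')=0, C('j')=1, C('k')=8, C('l')=11
L[0]='j': occ=0, LF[0]=C('j')+0=1+0=1
L[1]='j': occ=1, LF[1]=C('j')+1=1+1=2
L[2]='j': occ=2, LF[2]=C('j')+2=1+2=3
L[3]='j': occ=3, LF[3]=C('j')+3=1+3=4
L[4]='l': occ=0, LF[4]=C('l')+0=11+0=11
L[5]='l': occ=1, LF[5]=C('l')+1=11+1=12
L[6]='k': occ=0, LF[6]=C('k')+0=8+0=8
L[7]='j': occ=4, LF[7]=C('j')+4=1+4=5
L[8]='l': occ=2, LF[8]=C('l')+2=11+2=13
L[9]='j': occ=5, LF[9]=C('j')+5=1+5=6
L[10]='k': occ=1, LF[10]=C('k')+1=8+1=9
L[11]='l': occ=3, LF[11]=C('l')+3=11+3=14
L[12]='$': occ=0, LF[12]=C('$')+0=0+0=0
L[13]='j': occ=6, LF[13]=C('j')+6=1+6=7
L[14]='k': occ=2, LF[14]=C('k')+2=8+2=10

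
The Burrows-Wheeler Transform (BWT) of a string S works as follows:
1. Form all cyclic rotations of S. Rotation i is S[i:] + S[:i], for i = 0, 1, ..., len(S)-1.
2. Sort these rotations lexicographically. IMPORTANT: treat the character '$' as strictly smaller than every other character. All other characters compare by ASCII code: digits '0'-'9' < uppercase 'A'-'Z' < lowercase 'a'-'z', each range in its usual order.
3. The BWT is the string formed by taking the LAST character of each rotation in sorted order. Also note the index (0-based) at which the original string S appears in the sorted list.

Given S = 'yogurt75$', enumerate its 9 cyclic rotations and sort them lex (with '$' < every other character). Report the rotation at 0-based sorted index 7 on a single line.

All 9 rotations (rotation i = S[i:]+S[:i]):
  rot[0] = yogurt75$
  rot[1] = ogurt75$y
  rot[2] = gurt75$yo
  rot[3] = urt75$yog
  rot[4] = rt75$yogu
  rot[5] = t75$yogur
  rot[6] = 75$yogurt
  rot[7] = 5$yogurt7
  rot[8] = $yogurt75
Sorted (with $ < everything):
  sorted[0] = $yogurt75
  sorted[1] = 5$yogurt7
  sorted[2] = 75$yogurt
  sorted[3] = gurt75$yo
  sorted[4] = ogurt75$y
  sorted[5] = rt75$yogu
  sorted[6] = t75$yogur
  sorted[7] = urt75$yog
  sorted[8] = yogurt75$
sorted[7] = urt75$yog

Answer: urt75$yog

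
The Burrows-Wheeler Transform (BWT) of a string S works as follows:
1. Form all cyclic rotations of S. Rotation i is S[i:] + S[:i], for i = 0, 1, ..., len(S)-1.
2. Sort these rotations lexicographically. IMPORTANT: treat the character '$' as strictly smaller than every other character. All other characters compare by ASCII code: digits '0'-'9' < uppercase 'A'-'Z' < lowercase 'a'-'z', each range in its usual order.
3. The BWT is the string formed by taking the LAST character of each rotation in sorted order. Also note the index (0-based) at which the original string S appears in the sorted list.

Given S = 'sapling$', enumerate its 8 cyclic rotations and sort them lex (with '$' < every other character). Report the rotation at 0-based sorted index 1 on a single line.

Answer: apling$s

Derivation:
All 8 rotations (rotation i = S[i:]+S[:i]):
  rot[0] = sapling$
  rot[1] = apling$s
  rot[2] = pling$sa
  rot[3] = ling$sap
  rot[4] = ing$sapl
  rot[5] = ng$sapli
  rot[6] = g$saplin
  rot[7] = $sapling
Sorted (with $ < everything):
  sorted[0] = $sapling
  sorted[1] = apling$s
  sorted[2] = g$saplin
  sorted[3] = ing$sapl
  sorted[4] = ling$sap
  sorted[5] = ng$sapli
  sorted[6] = pling$sa
  sorted[7] = sapling$
sorted[1] = apling$s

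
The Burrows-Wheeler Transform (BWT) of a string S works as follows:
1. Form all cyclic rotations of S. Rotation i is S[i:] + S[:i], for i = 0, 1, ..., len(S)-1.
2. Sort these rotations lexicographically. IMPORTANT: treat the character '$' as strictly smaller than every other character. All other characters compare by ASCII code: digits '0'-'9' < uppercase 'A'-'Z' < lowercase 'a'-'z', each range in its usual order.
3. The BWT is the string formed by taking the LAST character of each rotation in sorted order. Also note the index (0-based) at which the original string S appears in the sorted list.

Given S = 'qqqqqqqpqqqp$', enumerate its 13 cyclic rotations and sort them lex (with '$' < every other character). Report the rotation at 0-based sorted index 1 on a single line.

Answer: p$qqqqqqqpqqq

Derivation:
All 13 rotations (rotation i = S[i:]+S[:i]):
  rot[0] = qqqqqqqpqqqp$
  rot[1] = qqqqqqpqqqp$q
  rot[2] = qqqqqpqqqp$qq
  rot[3] = qqqqpqqqp$qqq
  rot[4] = qqqpqqqp$qqqq
  rot[5] = qqpqqqp$qqqqq
  rot[6] = qpqqqp$qqqqqq
  rot[7] = pqqqp$qqqqqqq
  rot[8] = qqqp$qqqqqqqp
  rot[9] = qqp$qqqqqqqpq
  rot[10] = qp$qqqqqqqpqq
  rot[11] = p$qqqqqqqpqqq
  rot[12] = $qqqqqqqpqqqp
Sorted (with $ < everything):
  sorted[0] = $qqqqqqqpqqqp
  sorted[1] = p$qqqqqqqpqqq
  sorted[2] = pqqqp$qqqqqqq
  sorted[3] = qp$qqqqqqqpqq
  sorted[4] = qpqqqp$qqqqqq
  sorted[5] = qqp$qqqqqqqpq
  sorted[6] = qqpqqqp$qqqqq
  sorted[7] = qqqp$qqqqqqqp
  sorted[8] = qqqpqqqp$qqqq
  sorted[9] = qqqqpqqqp$qqq
  sorted[10] = qqqqqpqqqp$qq
  sorted[11] = qqqqqqpqqqp$q
  sorted[12] = qqqqqqqpqqqp$
sorted[1] = p$qqqqqqqpqqq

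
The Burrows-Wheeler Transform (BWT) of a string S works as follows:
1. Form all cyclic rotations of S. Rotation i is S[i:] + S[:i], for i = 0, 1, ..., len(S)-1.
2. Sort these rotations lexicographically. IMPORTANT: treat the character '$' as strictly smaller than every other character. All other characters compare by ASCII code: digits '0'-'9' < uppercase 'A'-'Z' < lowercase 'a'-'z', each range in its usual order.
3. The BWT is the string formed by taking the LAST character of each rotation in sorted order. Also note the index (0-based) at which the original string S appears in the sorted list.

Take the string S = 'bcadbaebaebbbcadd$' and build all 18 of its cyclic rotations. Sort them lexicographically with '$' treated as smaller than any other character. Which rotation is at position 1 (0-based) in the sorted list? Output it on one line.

All 18 rotations (rotation i = S[i:]+S[:i]):
  rot[0] = bcadbaebaebbbcadd$
  rot[1] = cadbaebaebbbcadd$b
  rot[2] = adbaebaebbbcadd$bc
  rot[3] = dbaebaebbbcadd$bca
  rot[4] = baebaebbbcadd$bcad
  rot[5] = aebaebbbcadd$bcadb
  rot[6] = ebaebbbcadd$bcadba
  rot[7] = baebbbcadd$bcadbae
  rot[8] = aebbbcadd$bcadbaeb
  rot[9] = ebbbcadd$bcadbaeba
  rot[10] = bbbcadd$bcadbaebae
  rot[11] = bbcadd$bcadbaebaeb
  rot[12] = bcadd$bcadbaebaebb
  rot[13] = cadd$bcadbaebaebbb
  rot[14] = add$bcadbaebaebbbc
  rot[15] = dd$bcadbaebaebbbca
  rot[16] = d$bcadbaebaebbbcad
  rot[17] = $bcadbaebaebbbcadd
Sorted (with $ < everything):
  sorted[0] = $bcadbaebaebbbcadd
  sorted[1] = adbaebaebbbcadd$bc
  sorted[2] = add$bcadbaebaebbbc
  sorted[3] = aebaebbbcadd$bcadb
  sorted[4] = aebbbcadd$bcadbaeb
  sorted[5] = baebaebbbcadd$bcad
  sorted[6] = baebbbcadd$bcadbae
  sorted[7] = bbbcadd$bcadbaebae
  sorted[8] = bbcadd$bcadbaebaeb
  sorted[9] = bcadbaebaebbbcadd$
  sorted[10] = bcadd$bcadbaebaebb
  sorted[11] = cadbaebaebbbcadd$b
  sorted[12] = cadd$bcadbaebaebbb
  sorted[13] = d$bcadbaebaebbbcad
  sorted[14] = dbaebaebbbcadd$bca
  sorted[15] = dd$bcadbaebaebbbca
  sorted[16] = ebaebbbcadd$bcadba
  sorted[17] = ebbbcadd$bcadbaeba
sorted[1] = adbaebaebbbcadd$bc

Answer: adbaebaebbbcadd$bc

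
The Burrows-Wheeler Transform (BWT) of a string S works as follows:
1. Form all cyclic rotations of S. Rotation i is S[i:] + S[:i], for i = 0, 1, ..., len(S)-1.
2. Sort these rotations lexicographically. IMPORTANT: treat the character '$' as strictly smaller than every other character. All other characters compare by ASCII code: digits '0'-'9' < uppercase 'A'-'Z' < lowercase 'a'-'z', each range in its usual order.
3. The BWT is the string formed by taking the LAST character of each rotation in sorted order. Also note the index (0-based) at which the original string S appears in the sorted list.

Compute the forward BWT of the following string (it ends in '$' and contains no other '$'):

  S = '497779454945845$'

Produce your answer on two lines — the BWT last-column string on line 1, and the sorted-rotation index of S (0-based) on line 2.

All 16 rotations (rotation i = S[i:]+S[:i]):
  rot[0] = 497779454945845$
  rot[1] = 97779454945845$4
  rot[2] = 7779454945845$49
  rot[3] = 779454945845$497
  rot[4] = 79454945845$4977
  rot[5] = 9454945845$49777
  rot[6] = 454945845$497779
  rot[7] = 54945845$4977794
  rot[8] = 4945845$49777945
  rot[9] = 945845$497779454
  rot[10] = 45845$4977794549
  rot[11] = 5845$49777945494
  rot[12] = 845$497779454945
  rot[13] = 45$4977794549458
  rot[14] = 5$49777945494584
  rot[15] = $497779454945845
Sorted (with $ < everything):
  sorted[0] = $497779454945845  (last char: '5')
  sorted[1] = 45$4977794549458  (last char: '8')
  sorted[2] = 454945845$497779  (last char: '9')
  sorted[3] = 45845$4977794549  (last char: '9')
  sorted[4] = 4945845$49777945  (last char: '5')
  sorted[5] = 497779454945845$  (last char: '$')
  sorted[6] = 5$49777945494584  (last char: '4')
  sorted[7] = 54945845$4977794  (last char: '4')
  sorted[8] = 5845$49777945494  (last char: '4')
  sorted[9] = 7779454945845$49  (last char: '9')
  sorted[10] = 779454945845$497  (last char: '7')
  sorted[11] = 79454945845$4977  (last char: '7')
  sorted[12] = 845$497779454945  (last char: '5')
  sorted[13] = 9454945845$49777  (last char: '7')
  sorted[14] = 945845$497779454  (last char: '4')
  sorted[15] = 97779454945845$4  (last char: '4')
Last column: 58995$4449775744
Original string S is at sorted index 5

Answer: 58995$4449775744
5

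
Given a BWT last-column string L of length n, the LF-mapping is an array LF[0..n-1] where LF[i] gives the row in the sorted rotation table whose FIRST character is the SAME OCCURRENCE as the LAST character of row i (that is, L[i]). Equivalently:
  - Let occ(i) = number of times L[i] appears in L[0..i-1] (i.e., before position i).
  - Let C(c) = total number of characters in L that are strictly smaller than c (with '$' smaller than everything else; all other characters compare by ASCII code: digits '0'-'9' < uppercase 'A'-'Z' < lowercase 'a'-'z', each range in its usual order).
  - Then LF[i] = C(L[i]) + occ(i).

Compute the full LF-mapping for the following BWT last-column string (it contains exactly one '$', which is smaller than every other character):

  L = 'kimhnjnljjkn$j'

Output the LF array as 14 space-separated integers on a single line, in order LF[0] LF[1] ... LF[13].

Char counts: '$':1, 'h':1, 'i':1, 'j':4, 'k':2, 'l':1, 'm':1, 'n':3
C (first-col start): C('$')=0, C('h')=1, C('i')=2, C('j')=3, C('k')=7, C('l')=9, C('m')=10, C('n')=11
L[0]='k': occ=0, LF[0]=C('k')+0=7+0=7
L[1]='i': occ=0, LF[1]=C('i')+0=2+0=2
L[2]='m': occ=0, LF[2]=C('m')+0=10+0=10
L[3]='h': occ=0, LF[3]=C('h')+0=1+0=1
L[4]='n': occ=0, LF[4]=C('n')+0=11+0=11
L[5]='j': occ=0, LF[5]=C('j')+0=3+0=3
L[6]='n': occ=1, LF[6]=C('n')+1=11+1=12
L[7]='l': occ=0, LF[7]=C('l')+0=9+0=9
L[8]='j': occ=1, LF[8]=C('j')+1=3+1=4
L[9]='j': occ=2, LF[9]=C('j')+2=3+2=5
L[10]='k': occ=1, LF[10]=C('k')+1=7+1=8
L[11]='n': occ=2, LF[11]=C('n')+2=11+2=13
L[12]='$': occ=0, LF[12]=C('$')+0=0+0=0
L[13]='j': occ=3, LF[13]=C('j')+3=3+3=6

Answer: 7 2 10 1 11 3 12 9 4 5 8 13 0 6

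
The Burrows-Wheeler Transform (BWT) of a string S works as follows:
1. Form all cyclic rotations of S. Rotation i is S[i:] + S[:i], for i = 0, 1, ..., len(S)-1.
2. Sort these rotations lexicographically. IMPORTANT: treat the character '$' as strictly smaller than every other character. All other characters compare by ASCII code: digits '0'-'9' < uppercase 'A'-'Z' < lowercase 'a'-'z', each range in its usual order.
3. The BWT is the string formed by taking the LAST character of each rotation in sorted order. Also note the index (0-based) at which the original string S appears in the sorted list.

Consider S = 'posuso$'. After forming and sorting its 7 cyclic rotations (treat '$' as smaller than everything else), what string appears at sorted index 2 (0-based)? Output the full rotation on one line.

Answer: osuso$p

Derivation:
All 7 rotations (rotation i = S[i:]+S[:i]):
  rot[0] = posuso$
  rot[1] = osuso$p
  rot[2] = suso$po
  rot[3] = uso$pos
  rot[4] = so$posu
  rot[5] = o$posus
  rot[6] = $posuso
Sorted (with $ < everything):
  sorted[0] = $posuso
  sorted[1] = o$posus
  sorted[2] = osuso$p
  sorted[3] = posuso$
  sorted[4] = so$posu
  sorted[5] = suso$po
  sorted[6] = uso$pos
sorted[2] = osuso$p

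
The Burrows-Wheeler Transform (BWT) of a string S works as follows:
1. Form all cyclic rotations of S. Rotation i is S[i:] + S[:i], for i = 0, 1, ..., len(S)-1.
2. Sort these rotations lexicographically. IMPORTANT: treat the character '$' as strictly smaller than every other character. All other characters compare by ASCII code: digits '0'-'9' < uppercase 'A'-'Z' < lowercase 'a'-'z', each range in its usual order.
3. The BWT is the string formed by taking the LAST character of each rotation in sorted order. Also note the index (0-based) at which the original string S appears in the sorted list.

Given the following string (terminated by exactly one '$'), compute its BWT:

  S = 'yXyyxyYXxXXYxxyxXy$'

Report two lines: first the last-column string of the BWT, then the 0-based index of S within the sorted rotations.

Answer: yxXYxyyXXyYyxX$xxyX
14

Derivation:
All 19 rotations (rotation i = S[i:]+S[:i]):
  rot[0] = yXyyxyYXxXXYxxyxXy$
  rot[1] = XyyxyYXxXXYxxyxXy$y
  rot[2] = yyxyYXxXXYxxyxXy$yX
  rot[3] = yxyYXxXXYxxyxXy$yXy
  rot[4] = xyYXxXXYxxyxXy$yXyy
  rot[5] = yYXxXXYxxyxXy$yXyyx
  rot[6] = YXxXXYxxyxXy$yXyyxy
  rot[7] = XxXXYxxyxXy$yXyyxyY
  rot[8] = xXXYxxyxXy$yXyyxyYX
  rot[9] = XXYxxyxXy$yXyyxyYXx
  rot[10] = XYxxyxXy$yXyyxyYXxX
  rot[11] = YxxyxXy$yXyyxyYXxXX
  rot[12] = xxyxXy$yXyyxyYXxXXY
  rot[13] = xyxXy$yXyyxyYXxXXYx
  rot[14] = yxXy$yXyyxyYXxXXYxx
  rot[15] = xXy$yXyyxyYXxXXYxxy
  rot[16] = Xy$yXyyxyYXxXXYxxyx
  rot[17] = y$yXyyxyYXxXXYxxyxX
  rot[18] = $yXyyxyYXxXXYxxyxXy
Sorted (with $ < everything):
  sorted[0] = $yXyyxyYXxXXYxxyxXy  (last char: 'y')
  sorted[1] = XXYxxyxXy$yXyyxyYXx  (last char: 'x')
  sorted[2] = XYxxyxXy$yXyyxyYXxX  (last char: 'X')
  sorted[3] = XxXXYxxyxXy$yXyyxyY  (last char: 'Y')
  sorted[4] = Xy$yXyyxyYXxXXYxxyx  (last char: 'x')
  sorted[5] = XyyxyYXxXXYxxyxXy$y  (last char: 'y')
  sorted[6] = YXxXXYxxyxXy$yXyyxy  (last char: 'y')
  sorted[7] = YxxyxXy$yXyyxyYXxXX  (last char: 'X')
  sorted[8] = xXXYxxyxXy$yXyyxyYX  (last char: 'X')
  sorted[9] = xXy$yXyyxyYXxXXYxxy  (last char: 'y')
  sorted[10] = xxyxXy$yXyyxyYXxXXY  (last char: 'Y')
  sorted[11] = xyYXxXXYxxyxXy$yXyy  (last char: 'y')
  sorted[12] = xyxXy$yXyyxyYXxXXYx  (last char: 'x')
  sorted[13] = y$yXyyxyYXxXXYxxyxX  (last char: 'X')
  sorted[14] = yXyyxyYXxXXYxxyxXy$  (last char: '$')
  sorted[15] = yYXxXXYxxyxXy$yXyyx  (last char: 'x')
  sorted[16] = yxXy$yXyyxyYXxXXYxx  (last char: 'x')
  sorted[17] = yxyYXxXXYxxyxXy$yXy  (last char: 'y')
  sorted[18] = yyxyYXxXXYxxyxXy$yX  (last char: 'X')
Last column: yxXYxyyXXyYyxX$xxyX
Original string S is at sorted index 14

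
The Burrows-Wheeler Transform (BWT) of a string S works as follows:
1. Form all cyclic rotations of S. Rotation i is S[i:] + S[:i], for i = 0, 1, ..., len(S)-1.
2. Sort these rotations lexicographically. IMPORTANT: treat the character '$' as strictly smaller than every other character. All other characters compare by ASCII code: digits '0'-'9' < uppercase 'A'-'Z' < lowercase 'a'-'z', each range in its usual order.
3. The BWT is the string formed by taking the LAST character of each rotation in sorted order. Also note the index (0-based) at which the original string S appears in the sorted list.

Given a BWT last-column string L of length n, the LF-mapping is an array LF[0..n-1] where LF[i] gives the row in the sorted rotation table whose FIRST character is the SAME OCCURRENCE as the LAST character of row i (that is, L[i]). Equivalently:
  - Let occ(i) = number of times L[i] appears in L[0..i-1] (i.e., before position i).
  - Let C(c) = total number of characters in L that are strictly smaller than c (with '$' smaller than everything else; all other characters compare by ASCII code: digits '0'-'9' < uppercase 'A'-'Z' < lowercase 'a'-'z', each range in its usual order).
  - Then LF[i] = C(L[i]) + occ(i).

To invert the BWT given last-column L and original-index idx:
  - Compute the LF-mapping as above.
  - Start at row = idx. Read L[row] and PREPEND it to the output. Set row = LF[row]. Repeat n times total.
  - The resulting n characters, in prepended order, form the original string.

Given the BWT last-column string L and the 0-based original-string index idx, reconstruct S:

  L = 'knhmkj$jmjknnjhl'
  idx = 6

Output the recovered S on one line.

Answer: jnhhnmjjklnmkjk$

Derivation:
LF mapping: 7 13 1 11 8 3 0 4 12 5 9 14 15 6 2 10
Walk LF starting at row 6, prepending L[row]:
  step 1: row=6, L[6]='$', prepend. Next row=LF[6]=0
  step 2: row=0, L[0]='k', prepend. Next row=LF[0]=7
  step 3: row=7, L[7]='j', prepend. Next row=LF[7]=4
  step 4: row=4, L[4]='k', prepend. Next row=LF[4]=8
  step 5: row=8, L[8]='m', prepend. Next row=LF[8]=12
  step 6: row=12, L[12]='n', prepend. Next row=LF[12]=15
  step 7: row=15, L[15]='l', prepend. Next row=LF[15]=10
  step 8: row=10, L[10]='k', prepend. Next row=LF[10]=9
  step 9: row=9, L[9]='j', prepend. Next row=LF[9]=5
  step 10: row=5, L[5]='j', prepend. Next row=LF[5]=3
  step 11: row=3, L[3]='m', prepend. Next row=LF[3]=11
  step 12: row=11, L[11]='n', prepend. Next row=LF[11]=14
  step 13: row=14, L[14]='h', prepend. Next row=LF[14]=2
  step 14: row=2, L[2]='h', prepend. Next row=LF[2]=1
  step 15: row=1, L[1]='n', prepend. Next row=LF[1]=13
  step 16: row=13, L[13]='j', prepend. Next row=LF[13]=6
Reversed output: jnhhnmjjklnmkjk$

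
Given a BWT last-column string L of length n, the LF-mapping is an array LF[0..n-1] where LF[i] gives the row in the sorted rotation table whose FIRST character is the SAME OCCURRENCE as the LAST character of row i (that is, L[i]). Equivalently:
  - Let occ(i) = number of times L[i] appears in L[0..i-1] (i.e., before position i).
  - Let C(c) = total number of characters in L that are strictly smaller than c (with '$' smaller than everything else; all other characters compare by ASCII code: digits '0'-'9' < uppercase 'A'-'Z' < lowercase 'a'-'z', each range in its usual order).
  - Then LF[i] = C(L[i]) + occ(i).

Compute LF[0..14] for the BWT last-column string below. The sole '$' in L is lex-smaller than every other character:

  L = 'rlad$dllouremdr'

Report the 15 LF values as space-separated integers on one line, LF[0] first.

Answer: 11 6 1 2 0 3 7 8 10 14 12 5 9 4 13

Derivation:
Char counts: '$':1, 'a':1, 'd':3, 'e':1, 'l':3, 'm':1, 'o':1, 'r':3, 'u':1
C (first-col start): C('$')=0, C('a')=1, C('d')=2, C('e')=5, C('l')=6, C('m')=9, C('o')=10, C('r')=11, C('u')=14
L[0]='r': occ=0, LF[0]=C('r')+0=11+0=11
L[1]='l': occ=0, LF[1]=C('l')+0=6+0=6
L[2]='a': occ=0, LF[2]=C('a')+0=1+0=1
L[3]='d': occ=0, LF[3]=C('d')+0=2+0=2
L[4]='$': occ=0, LF[4]=C('$')+0=0+0=0
L[5]='d': occ=1, LF[5]=C('d')+1=2+1=3
L[6]='l': occ=1, LF[6]=C('l')+1=6+1=7
L[7]='l': occ=2, LF[7]=C('l')+2=6+2=8
L[8]='o': occ=0, LF[8]=C('o')+0=10+0=10
L[9]='u': occ=0, LF[9]=C('u')+0=14+0=14
L[10]='r': occ=1, LF[10]=C('r')+1=11+1=12
L[11]='e': occ=0, LF[11]=C('e')+0=5+0=5
L[12]='m': occ=0, LF[12]=C('m')+0=9+0=9
L[13]='d': occ=2, LF[13]=C('d')+2=2+2=4
L[14]='r': occ=2, LF[14]=C('r')+2=11+2=13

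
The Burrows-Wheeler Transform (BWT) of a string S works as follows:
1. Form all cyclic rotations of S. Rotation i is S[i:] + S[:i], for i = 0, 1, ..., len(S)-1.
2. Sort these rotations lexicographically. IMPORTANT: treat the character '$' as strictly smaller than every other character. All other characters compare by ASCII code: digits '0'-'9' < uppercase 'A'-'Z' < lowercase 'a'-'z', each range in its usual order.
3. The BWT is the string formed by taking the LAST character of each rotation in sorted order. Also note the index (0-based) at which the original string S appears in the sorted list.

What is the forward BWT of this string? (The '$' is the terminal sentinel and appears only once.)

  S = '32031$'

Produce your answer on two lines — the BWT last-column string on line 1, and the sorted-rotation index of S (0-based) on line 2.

All 6 rotations (rotation i = S[i:]+S[:i]):
  rot[0] = 32031$
  rot[1] = 2031$3
  rot[2] = 031$32
  rot[3] = 31$320
  rot[4] = 1$3203
  rot[5] = $32031
Sorted (with $ < everything):
  sorted[0] = $32031  (last char: '1')
  sorted[1] = 031$32  (last char: '2')
  sorted[2] = 1$3203  (last char: '3')
  sorted[3] = 2031$3  (last char: '3')
  sorted[4] = 31$320  (last char: '0')
  sorted[5] = 32031$  (last char: '$')
Last column: 12330$
Original string S is at sorted index 5

Answer: 12330$
5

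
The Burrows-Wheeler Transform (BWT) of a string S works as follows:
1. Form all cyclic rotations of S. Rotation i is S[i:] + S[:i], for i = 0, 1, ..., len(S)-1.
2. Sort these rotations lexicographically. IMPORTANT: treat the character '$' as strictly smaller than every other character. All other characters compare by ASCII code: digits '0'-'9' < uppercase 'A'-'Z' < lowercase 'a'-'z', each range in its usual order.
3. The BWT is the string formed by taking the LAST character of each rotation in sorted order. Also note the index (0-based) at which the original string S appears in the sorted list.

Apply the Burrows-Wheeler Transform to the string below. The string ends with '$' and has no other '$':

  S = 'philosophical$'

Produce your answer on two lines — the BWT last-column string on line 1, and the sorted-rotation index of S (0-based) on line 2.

Answer: lcipphhaislo$o
12

Derivation:
All 14 rotations (rotation i = S[i:]+S[:i]):
  rot[0] = philosophical$
  rot[1] = hilosophical$p
  rot[2] = ilosophical$ph
  rot[3] = losophical$phi
  rot[4] = osophical$phil
  rot[5] = sophical$philo
  rot[6] = ophical$philos
  rot[7] = phical$philoso
  rot[8] = hical$philosop
  rot[9] = ical$philosoph
  rot[10] = cal$philosophi
  rot[11] = al$philosophic
  rot[12] = l$philosophica
  rot[13] = $philosophical
Sorted (with $ < everything):
  sorted[0] = $philosophical  (last char: 'l')
  sorted[1] = al$philosophic  (last char: 'c')
  sorted[2] = cal$philosophi  (last char: 'i')
  sorted[3] = hical$philosop  (last char: 'p')
  sorted[4] = hilosophical$p  (last char: 'p')
  sorted[5] = ical$philosoph  (last char: 'h')
  sorted[6] = ilosophical$ph  (last char: 'h')
  sorted[7] = l$philosophica  (last char: 'a')
  sorted[8] = losophical$phi  (last char: 'i')
  sorted[9] = ophical$philos  (last char: 's')
  sorted[10] = osophical$phil  (last char: 'l')
  sorted[11] = phical$philoso  (last char: 'o')
  sorted[12] = philosophical$  (last char: '$')
  sorted[13] = sophical$philo  (last char: 'o')
Last column: lcipphhaislo$o
Original string S is at sorted index 12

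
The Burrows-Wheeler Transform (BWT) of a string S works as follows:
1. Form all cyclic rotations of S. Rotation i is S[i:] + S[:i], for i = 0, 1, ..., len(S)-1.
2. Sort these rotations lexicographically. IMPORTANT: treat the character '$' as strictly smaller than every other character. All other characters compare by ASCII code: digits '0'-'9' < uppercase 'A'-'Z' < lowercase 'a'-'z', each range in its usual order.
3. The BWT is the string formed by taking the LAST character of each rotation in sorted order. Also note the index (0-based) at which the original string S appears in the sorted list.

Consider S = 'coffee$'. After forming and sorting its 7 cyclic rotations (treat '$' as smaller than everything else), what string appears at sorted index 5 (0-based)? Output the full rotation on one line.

Answer: ffee$co

Derivation:
All 7 rotations (rotation i = S[i:]+S[:i]):
  rot[0] = coffee$
  rot[1] = offee$c
  rot[2] = ffee$co
  rot[3] = fee$cof
  rot[4] = ee$coff
  rot[5] = e$coffe
  rot[6] = $coffee
Sorted (with $ < everything):
  sorted[0] = $coffee
  sorted[1] = coffee$
  sorted[2] = e$coffe
  sorted[3] = ee$coff
  sorted[4] = fee$cof
  sorted[5] = ffee$co
  sorted[6] = offee$c
sorted[5] = ffee$co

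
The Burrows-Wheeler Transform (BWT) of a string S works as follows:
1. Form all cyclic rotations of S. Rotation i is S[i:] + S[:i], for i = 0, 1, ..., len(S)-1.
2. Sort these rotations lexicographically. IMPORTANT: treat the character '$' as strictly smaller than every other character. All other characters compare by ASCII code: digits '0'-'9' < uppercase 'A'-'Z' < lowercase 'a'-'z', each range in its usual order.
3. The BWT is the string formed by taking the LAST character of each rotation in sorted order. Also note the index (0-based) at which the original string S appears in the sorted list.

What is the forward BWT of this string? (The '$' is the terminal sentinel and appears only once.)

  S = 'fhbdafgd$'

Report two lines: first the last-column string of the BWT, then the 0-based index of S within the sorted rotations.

All 9 rotations (rotation i = S[i:]+S[:i]):
  rot[0] = fhbdafgd$
  rot[1] = hbdafgd$f
  rot[2] = bdafgd$fh
  rot[3] = dafgd$fhb
  rot[4] = afgd$fhbd
  rot[5] = fgd$fhbda
  rot[6] = gd$fhbdaf
  rot[7] = d$fhbdafg
  rot[8] = $fhbdafgd
Sorted (with $ < everything):
  sorted[0] = $fhbdafgd  (last char: 'd')
  sorted[1] = afgd$fhbd  (last char: 'd')
  sorted[2] = bdafgd$fh  (last char: 'h')
  sorted[3] = d$fhbdafg  (last char: 'g')
  sorted[4] = dafgd$fhb  (last char: 'b')
  sorted[5] = fgd$fhbda  (last char: 'a')
  sorted[6] = fhbdafgd$  (last char: '$')
  sorted[7] = gd$fhbdaf  (last char: 'f')
  sorted[8] = hbdafgd$f  (last char: 'f')
Last column: ddhgba$ff
Original string S is at sorted index 6

Answer: ddhgba$ff
6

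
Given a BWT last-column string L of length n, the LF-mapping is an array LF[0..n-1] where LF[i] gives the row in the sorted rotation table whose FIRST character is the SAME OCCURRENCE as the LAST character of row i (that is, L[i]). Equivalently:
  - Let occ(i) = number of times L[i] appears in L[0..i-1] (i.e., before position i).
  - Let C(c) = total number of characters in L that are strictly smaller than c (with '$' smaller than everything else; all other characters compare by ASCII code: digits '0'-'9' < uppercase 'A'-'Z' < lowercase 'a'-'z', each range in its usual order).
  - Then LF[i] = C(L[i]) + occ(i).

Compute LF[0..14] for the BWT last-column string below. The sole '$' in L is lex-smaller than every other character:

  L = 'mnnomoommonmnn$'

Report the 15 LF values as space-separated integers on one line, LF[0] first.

Char counts: '$':1, 'm':5, 'n':5, 'o':4
C (first-col start): C('$')=0, C('m')=1, C('n')=6, C('o')=11
L[0]='m': occ=0, LF[0]=C('m')+0=1+0=1
L[1]='n': occ=0, LF[1]=C('n')+0=6+0=6
L[2]='n': occ=1, LF[2]=C('n')+1=6+1=7
L[3]='o': occ=0, LF[3]=C('o')+0=11+0=11
L[4]='m': occ=1, LF[4]=C('m')+1=1+1=2
L[5]='o': occ=1, LF[5]=C('o')+1=11+1=12
L[6]='o': occ=2, LF[6]=C('o')+2=11+2=13
L[7]='m': occ=2, LF[7]=C('m')+2=1+2=3
L[8]='m': occ=3, LF[8]=C('m')+3=1+3=4
L[9]='o': occ=3, LF[9]=C('o')+3=11+3=14
L[10]='n': occ=2, LF[10]=C('n')+2=6+2=8
L[11]='m': occ=4, LF[11]=C('m')+4=1+4=5
L[12]='n': occ=3, LF[12]=C('n')+3=6+3=9
L[13]='n': occ=4, LF[13]=C('n')+4=6+4=10
L[14]='$': occ=0, LF[14]=C('$')+0=0+0=0

Answer: 1 6 7 11 2 12 13 3 4 14 8 5 9 10 0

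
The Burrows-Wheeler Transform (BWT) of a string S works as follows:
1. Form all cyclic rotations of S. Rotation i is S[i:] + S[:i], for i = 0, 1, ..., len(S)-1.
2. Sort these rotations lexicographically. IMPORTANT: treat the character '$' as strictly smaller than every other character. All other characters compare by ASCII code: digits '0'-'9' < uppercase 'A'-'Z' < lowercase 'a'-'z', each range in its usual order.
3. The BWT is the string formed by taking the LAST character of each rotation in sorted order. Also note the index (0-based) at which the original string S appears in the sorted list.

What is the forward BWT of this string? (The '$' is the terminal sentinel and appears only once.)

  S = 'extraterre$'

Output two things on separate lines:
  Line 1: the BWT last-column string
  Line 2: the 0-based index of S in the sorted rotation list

Answer: errt$treaxe
4

Derivation:
All 11 rotations (rotation i = S[i:]+S[:i]):
  rot[0] = extraterre$
  rot[1] = xtraterre$e
  rot[2] = traterre$ex
  rot[3] = raterre$ext
  rot[4] = aterre$extr
  rot[5] = terre$extra
  rot[6] = erre$extrat
  rot[7] = rre$extrate
  rot[8] = re$extrater
  rot[9] = e$extraterr
  rot[10] = $extraterre
Sorted (with $ < everything):
  sorted[0] = $extraterre  (last char: 'e')
  sorted[1] = aterre$extr  (last char: 'r')
  sorted[2] = e$extraterr  (last char: 'r')
  sorted[3] = erre$extrat  (last char: 't')
  sorted[4] = extraterre$  (last char: '$')
  sorted[5] = raterre$ext  (last char: 't')
  sorted[6] = re$extrater  (last char: 'r')
  sorted[7] = rre$extrate  (last char: 'e')
  sorted[8] = terre$extra  (last char: 'a')
  sorted[9] = traterre$ex  (last char: 'x')
  sorted[10] = xtraterre$e  (last char: 'e')
Last column: errt$treaxe
Original string S is at sorted index 4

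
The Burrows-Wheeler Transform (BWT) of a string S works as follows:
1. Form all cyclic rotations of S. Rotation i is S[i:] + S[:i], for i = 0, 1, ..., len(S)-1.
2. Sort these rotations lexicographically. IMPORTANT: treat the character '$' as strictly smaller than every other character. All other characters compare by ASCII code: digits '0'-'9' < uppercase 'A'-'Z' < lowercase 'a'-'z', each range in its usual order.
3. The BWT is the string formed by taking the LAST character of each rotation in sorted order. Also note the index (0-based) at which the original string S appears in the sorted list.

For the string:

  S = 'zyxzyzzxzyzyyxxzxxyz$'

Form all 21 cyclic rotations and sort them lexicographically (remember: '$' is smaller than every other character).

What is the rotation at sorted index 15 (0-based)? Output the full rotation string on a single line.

All 21 rotations (rotation i = S[i:]+S[:i]):
  rot[0] = zyxzyzzxzyzyyxxzxxyz$
  rot[1] = yxzyzzxzyzyyxxzxxyz$z
  rot[2] = xzyzzxzyzyyxxzxxyz$zy
  rot[3] = zyzzxzyzyyxxzxxyz$zyx
  rot[4] = yzzxzyzyyxxzxxyz$zyxz
  rot[5] = zzxzyzyyxxzxxyz$zyxzy
  rot[6] = zxzyzyyxxzxxyz$zyxzyz
  rot[7] = xzyzyyxxzxxyz$zyxzyzz
  rot[8] = zyzyyxxzxxyz$zyxzyzzx
  rot[9] = yzyyxxzxxyz$zyxzyzzxz
  rot[10] = zyyxxzxxyz$zyxzyzzxzy
  rot[11] = yyxxzxxyz$zyxzyzzxzyz
  rot[12] = yxxzxxyz$zyxzyzzxzyzy
  rot[13] = xxzxxyz$zyxzyzzxzyzyy
  rot[14] = xzxxyz$zyxzyzzxzyzyyx
  rot[15] = zxxyz$zyxzyzzxzyzyyxx
  rot[16] = xxyz$zyxzyzzxzyzyyxxz
  rot[17] = xyz$zyxzyzzxzyzyyxxzx
  rot[18] = yz$zyxzyzzxzyzyyxxzxx
  rot[19] = z$zyxzyzzxzyzyyxxzxxy
  rot[20] = $zyxzyzzxzyzyyxxzxxyz
Sorted (with $ < everything):
  sorted[0] = $zyxzyzzxzyzyyxxzxxyz
  sorted[1] = xxyz$zyxzyzzxzyzyyxxz
  sorted[2] = xxzxxyz$zyxzyzzxzyzyy
  sorted[3] = xyz$zyxzyzzxzyzyyxxzx
  sorted[4] = xzxxyz$zyxzyzzxzyzyyx
  sorted[5] = xzyzyyxxzxxyz$zyxzyzz
  sorted[6] = xzyzzxzyzyyxxzxxyz$zy
  sorted[7] = yxxzxxyz$zyxzyzzxzyzy
  sorted[8] = yxzyzzxzyzyyxxzxxyz$z
  sorted[9] = yyxxzxxyz$zyxzyzzxzyz
  sorted[10] = yz$zyxzyzzxzyzyyxxzxx
  sorted[11] = yzyyxxzxxyz$zyxzyzzxz
  sorted[12] = yzzxzyzyyxxzxxyz$zyxz
  sorted[13] = z$zyxzyzzxzyzyyxxzxxy
  sorted[14] = zxxyz$zyxzyzzxzyzyyxx
  sorted[15] = zxzyzyyxxzxxyz$zyxzyz
  sorted[16] = zyxzyzzxzyzyyxxzxxyz$
  sorted[17] = zyyxxzxxyz$zyxzyzzxzy
  sorted[18] = zyzyyxxzxxyz$zyxzyzzx
  sorted[19] = zyzzxzyzyyxxzxxyz$zyx
  sorted[20] = zzxzyzyyxxzxxyz$zyxzy
sorted[15] = zxzyzyyxxzxxyz$zyxzyz

Answer: zxzyzyyxxzxxyz$zyxzyz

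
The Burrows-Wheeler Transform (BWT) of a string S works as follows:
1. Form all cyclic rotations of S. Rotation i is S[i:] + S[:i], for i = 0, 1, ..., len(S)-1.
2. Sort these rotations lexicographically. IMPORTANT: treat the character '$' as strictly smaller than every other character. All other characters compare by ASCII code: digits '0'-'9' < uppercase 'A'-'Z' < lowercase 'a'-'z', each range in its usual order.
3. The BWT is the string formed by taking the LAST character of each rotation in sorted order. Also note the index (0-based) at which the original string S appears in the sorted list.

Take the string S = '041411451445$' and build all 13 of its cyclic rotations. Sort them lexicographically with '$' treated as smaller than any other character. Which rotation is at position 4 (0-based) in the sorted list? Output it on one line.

Answer: 1445$04141145

Derivation:
All 13 rotations (rotation i = S[i:]+S[:i]):
  rot[0] = 041411451445$
  rot[1] = 41411451445$0
  rot[2] = 1411451445$04
  rot[3] = 411451445$041
  rot[4] = 11451445$0414
  rot[5] = 1451445$04141
  rot[6] = 451445$041411
  rot[7] = 51445$0414114
  rot[8] = 1445$04141145
  rot[9] = 445$041411451
  rot[10] = 45$0414114514
  rot[11] = 5$04141145144
  rot[12] = $041411451445
Sorted (with $ < everything):
  sorted[0] = $041411451445
  sorted[1] = 041411451445$
  sorted[2] = 11451445$0414
  sorted[3] = 1411451445$04
  sorted[4] = 1445$04141145
  sorted[5] = 1451445$04141
  sorted[6] = 411451445$041
  sorted[7] = 41411451445$0
  sorted[8] = 445$041411451
  sorted[9] = 45$0414114514
  sorted[10] = 451445$041411
  sorted[11] = 5$04141145144
  sorted[12] = 51445$0414114
sorted[4] = 1445$04141145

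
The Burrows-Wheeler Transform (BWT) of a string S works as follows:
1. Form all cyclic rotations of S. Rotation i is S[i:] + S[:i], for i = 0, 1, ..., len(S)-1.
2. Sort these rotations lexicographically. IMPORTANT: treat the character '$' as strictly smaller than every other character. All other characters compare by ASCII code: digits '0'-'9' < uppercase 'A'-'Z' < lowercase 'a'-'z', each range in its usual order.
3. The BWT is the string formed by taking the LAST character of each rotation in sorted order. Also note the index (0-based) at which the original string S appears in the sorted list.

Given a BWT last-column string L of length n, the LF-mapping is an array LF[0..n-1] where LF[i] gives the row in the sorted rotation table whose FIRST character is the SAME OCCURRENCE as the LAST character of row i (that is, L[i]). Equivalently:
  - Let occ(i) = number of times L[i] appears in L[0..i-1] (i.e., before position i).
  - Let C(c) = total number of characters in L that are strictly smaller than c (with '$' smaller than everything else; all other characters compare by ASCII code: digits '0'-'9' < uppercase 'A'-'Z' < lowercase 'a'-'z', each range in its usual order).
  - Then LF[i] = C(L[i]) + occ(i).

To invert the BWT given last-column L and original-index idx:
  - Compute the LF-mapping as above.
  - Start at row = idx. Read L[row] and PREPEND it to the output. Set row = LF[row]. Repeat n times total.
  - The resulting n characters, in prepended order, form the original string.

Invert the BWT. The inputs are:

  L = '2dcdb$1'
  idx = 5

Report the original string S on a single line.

Answer: d1dbc2$

Derivation:
LF mapping: 2 5 4 6 3 0 1
Walk LF starting at row 5, prepending L[row]:
  step 1: row=5, L[5]='$', prepend. Next row=LF[5]=0
  step 2: row=0, L[0]='2', prepend. Next row=LF[0]=2
  step 3: row=2, L[2]='c', prepend. Next row=LF[2]=4
  step 4: row=4, L[4]='b', prepend. Next row=LF[4]=3
  step 5: row=3, L[3]='d', prepend. Next row=LF[3]=6
  step 6: row=6, L[6]='1', prepend. Next row=LF[6]=1
  step 7: row=1, L[1]='d', prepend. Next row=LF[1]=5
Reversed output: d1dbc2$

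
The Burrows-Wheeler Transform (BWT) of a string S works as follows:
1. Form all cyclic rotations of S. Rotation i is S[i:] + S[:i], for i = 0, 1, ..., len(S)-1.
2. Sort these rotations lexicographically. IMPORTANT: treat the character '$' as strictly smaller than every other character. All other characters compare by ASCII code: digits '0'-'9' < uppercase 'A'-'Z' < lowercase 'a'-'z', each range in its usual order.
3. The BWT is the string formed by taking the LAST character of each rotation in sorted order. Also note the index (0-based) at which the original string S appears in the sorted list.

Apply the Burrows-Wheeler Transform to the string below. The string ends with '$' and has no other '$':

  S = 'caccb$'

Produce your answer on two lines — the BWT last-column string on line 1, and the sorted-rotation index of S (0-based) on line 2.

Answer: bcc$ca
3

Derivation:
All 6 rotations (rotation i = S[i:]+S[:i]):
  rot[0] = caccb$
  rot[1] = accb$c
  rot[2] = ccb$ca
  rot[3] = cb$cac
  rot[4] = b$cacc
  rot[5] = $caccb
Sorted (with $ < everything):
  sorted[0] = $caccb  (last char: 'b')
  sorted[1] = accb$c  (last char: 'c')
  sorted[2] = b$cacc  (last char: 'c')
  sorted[3] = caccb$  (last char: '$')
  sorted[4] = cb$cac  (last char: 'c')
  sorted[5] = ccb$ca  (last char: 'a')
Last column: bcc$ca
Original string S is at sorted index 3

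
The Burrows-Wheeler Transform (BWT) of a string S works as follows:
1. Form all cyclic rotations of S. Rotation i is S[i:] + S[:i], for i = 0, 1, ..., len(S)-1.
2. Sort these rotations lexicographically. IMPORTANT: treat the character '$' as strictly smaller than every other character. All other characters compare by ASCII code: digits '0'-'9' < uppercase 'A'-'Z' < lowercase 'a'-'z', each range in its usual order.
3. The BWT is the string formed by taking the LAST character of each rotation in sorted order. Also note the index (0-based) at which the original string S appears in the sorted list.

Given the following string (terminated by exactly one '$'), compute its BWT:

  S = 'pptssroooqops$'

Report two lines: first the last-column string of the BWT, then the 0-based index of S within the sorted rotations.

All 14 rotations (rotation i = S[i:]+S[:i]):
  rot[0] = pptssroooqops$
  rot[1] = ptssroooqops$p
  rot[2] = tssroooqops$pp
  rot[3] = ssroooqops$ppt
  rot[4] = sroooqops$ppts
  rot[5] = roooqops$pptss
  rot[6] = oooqops$pptssr
  rot[7] = ooqops$pptssro
  rot[8] = oqops$pptssroo
  rot[9] = qops$pptssrooo
  rot[10] = ops$pptssroooq
  rot[11] = ps$pptssroooqo
  rot[12] = s$pptssroooqop
  rot[13] = $pptssroooqops
Sorted (with $ < everything):
  sorted[0] = $pptssroooqops  (last char: 's')
  sorted[1] = oooqops$pptssr  (last char: 'r')
  sorted[2] = ooqops$pptssro  (last char: 'o')
  sorted[3] = ops$pptssroooq  (last char: 'q')
  sorted[4] = oqops$pptssroo  (last char: 'o')
  sorted[5] = pptssroooqops$  (last char: '$')
  sorted[6] = ps$pptssroooqo  (last char: 'o')
  sorted[7] = ptssroooqops$p  (last char: 'p')
  sorted[8] = qops$pptssrooo  (last char: 'o')
  sorted[9] = roooqops$pptss  (last char: 's')
  sorted[10] = s$pptssroooqop  (last char: 'p')
  sorted[11] = sroooqops$ppts  (last char: 's')
  sorted[12] = ssroooqops$ppt  (last char: 't')
  sorted[13] = tssroooqops$pp  (last char: 'p')
Last column: sroqo$opospstp
Original string S is at sorted index 5

Answer: sroqo$opospstp
5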